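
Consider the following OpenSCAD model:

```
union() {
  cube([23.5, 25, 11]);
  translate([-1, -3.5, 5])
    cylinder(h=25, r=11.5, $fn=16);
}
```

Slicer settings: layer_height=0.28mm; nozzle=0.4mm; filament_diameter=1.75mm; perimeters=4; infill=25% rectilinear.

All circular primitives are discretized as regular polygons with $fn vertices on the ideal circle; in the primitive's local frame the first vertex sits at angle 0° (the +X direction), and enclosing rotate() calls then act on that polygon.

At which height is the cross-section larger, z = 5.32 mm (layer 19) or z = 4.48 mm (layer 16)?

layer 19 (z = 5.32 mm)

Layer 19 (z = 5.32): the 23.5×25 cube contributes its full rectangle (area 587.50 mm²); the r=11.5 cylinder at (-1, -3.5) gives a regular 16-gon of circumradius 11.5 (constant along its height) (area = (16/2)·11.500²·sin(360°/16) = 404.88 mm²); Combining (union): the regions partially overlap — summed areas 992.38 mm² minus the doubly-counted overlap 54.29 mm² gives 938.09 mm² — area = 938.09 mm². So its area = 938.09 mm². Layer 16 (z = 4.48): the 23.5×25 cube contributes its full rectangle (area 587.50 mm²); the cylinder at (-1, -3.5) does not reach this height (z outside [5, 30]); Taking the union: only the 23.5×25 cube is present, so the union is just that shape — area = 587.50 mm². So its area = 587.50 mm². Layer 19 is larger (938.09 vs 587.50 mm²).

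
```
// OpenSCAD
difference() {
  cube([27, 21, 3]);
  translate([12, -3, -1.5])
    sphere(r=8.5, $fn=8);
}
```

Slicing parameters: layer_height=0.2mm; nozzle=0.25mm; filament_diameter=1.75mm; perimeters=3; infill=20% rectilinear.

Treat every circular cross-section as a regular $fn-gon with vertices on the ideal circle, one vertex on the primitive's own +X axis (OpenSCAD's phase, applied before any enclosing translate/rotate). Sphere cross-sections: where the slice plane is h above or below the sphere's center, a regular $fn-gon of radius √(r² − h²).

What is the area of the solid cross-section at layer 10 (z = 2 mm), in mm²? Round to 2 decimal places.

At z = 2 mm: the cube (footprint 27×21) is included at this height (area 567.00 mm²); the r=8.5 sphere at (12, -3) contributes a regular 8-gon of circumradius √(8.5²−3.5²) = 7.746 (area = (8/2)·7.746²·sin(360°/8) = 169.71 mm²); Subtracting the remaining from the first: starting from the 27×21 cube (567.00 mm²), the r=8.5 sphere at (12, -3) partially overlaps it — only the 42.10 mm² overlap (of its 169.71 mm²) is removed, clipping the outline — area = 524.90 mm². Overall, the cross-section is a single solid region. Net area = 524.90 mm².

524.90 mm²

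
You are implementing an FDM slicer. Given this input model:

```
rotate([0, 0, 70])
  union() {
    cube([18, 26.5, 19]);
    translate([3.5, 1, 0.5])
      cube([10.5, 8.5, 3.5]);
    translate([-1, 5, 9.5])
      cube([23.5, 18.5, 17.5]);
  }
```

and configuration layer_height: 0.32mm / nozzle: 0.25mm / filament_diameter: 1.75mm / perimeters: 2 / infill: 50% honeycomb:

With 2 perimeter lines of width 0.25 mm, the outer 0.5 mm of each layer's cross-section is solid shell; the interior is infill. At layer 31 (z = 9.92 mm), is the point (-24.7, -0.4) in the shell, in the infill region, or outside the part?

At z = 9.92 mm: the cube (footprint 18×26.5) is included at this height; the cube at (3.5, 1) is not intersected at this z (z outside [0.5, 4]); the cube at (-1, 5) is present — its section is the full 23.5×18.5 rectangle; Combining (union): the regions partially overlap (shared area 333.00 mm²), so overlapping operands fuse into one piece — 1 connected region; (whole slice rotated 70° about Z — lengths, areas and connectivity unchanged). Overall, the cross-section is a single solid region. Undo the 70° rotation: the query point maps to (-8.824, 23.074) in the un-rotated model frame. The nearest boundary edge runs (-1.00, 5.00)→(-1.00, 23.50); distance from the point to it = 7.82 mm. The point is not inside any of the regions above, so it lies outside the cross-section (7.82 mm from the nearest boundary).

outside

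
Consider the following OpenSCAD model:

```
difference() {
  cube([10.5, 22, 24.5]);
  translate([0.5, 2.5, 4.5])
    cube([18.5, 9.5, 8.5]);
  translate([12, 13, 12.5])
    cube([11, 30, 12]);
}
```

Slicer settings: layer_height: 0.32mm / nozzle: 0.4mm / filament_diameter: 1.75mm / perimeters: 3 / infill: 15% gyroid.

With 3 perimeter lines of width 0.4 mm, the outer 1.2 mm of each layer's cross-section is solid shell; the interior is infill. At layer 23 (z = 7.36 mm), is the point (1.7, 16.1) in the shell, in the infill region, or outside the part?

infill

At z = 7.36 mm: the cube is present — its section is the full 10.5×22 rectangle; the cube at (0.5, 2.5) is present — its section is the full 18.5×9.5 rectangle; the cube at (12, 13) does not reach this height (z outside [12.5, 24.5]); After the difference (first − rest): starting from the 10.5×22 cube, the 18.5×9.5 cube at (0.5, 2.5) partially overlaps it — only the 95.00 mm² overlap (of its 175.75 mm²) is removed, clipping the outline — 1 connected region. Overall, the cross-section is a single solid region. The nearest boundary edge runs (0.00, 0.00)→(0.00, 22.00); distance from the point to it = 1.70 mm. The point is inside the cross-section and 1.70 mm from the nearest boundary — more than the 1.2 mm shell width (3 × 0.4), so it's in the infill interior.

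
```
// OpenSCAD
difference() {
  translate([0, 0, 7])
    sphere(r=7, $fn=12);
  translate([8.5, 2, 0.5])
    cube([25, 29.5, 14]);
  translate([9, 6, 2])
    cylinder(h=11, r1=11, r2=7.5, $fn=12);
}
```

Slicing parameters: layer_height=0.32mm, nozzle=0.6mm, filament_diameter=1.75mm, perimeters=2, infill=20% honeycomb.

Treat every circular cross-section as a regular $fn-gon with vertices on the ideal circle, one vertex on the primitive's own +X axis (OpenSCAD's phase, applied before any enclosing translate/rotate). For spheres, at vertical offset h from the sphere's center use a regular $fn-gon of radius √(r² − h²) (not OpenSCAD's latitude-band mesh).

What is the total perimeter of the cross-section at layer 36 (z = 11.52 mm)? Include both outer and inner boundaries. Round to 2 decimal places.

At z = 11.52 mm: the sphere: section is a regular 12-gon, circumradius = √(r²−h²) = √(7²−4.52²) = 5.345 (perimeter = 2·12·5.345·sin(180°/12) = 33.20 mm); the cube at (8.5, 2) (footprint 25×29.5) is included at this height (perimeter 109.00 mm); the cone at (9, 6): at t=0.865 of its height the radius interpolates to r₁+(r₂−r₁)t = 7.971, giving a regular 12-gon of that circumradius (perimeter = 2·12·7.971·sin(180°/12) = 49.51 mm); Taking the first minus the rest: starting from the r=7 sphere, the 25×29.5 cube at (8.5, 2) misses the remaining region (no effect); the cone at (9, 6) partially overlaps it — only the 10.48 mm² overlap (of its 190.61 mm²) is removed, clipping the outline — boundary = 32.59 mm. Overall, the cross-section is a single solid region. Total boundary length (outer) = 32.59 mm.

32.59 mm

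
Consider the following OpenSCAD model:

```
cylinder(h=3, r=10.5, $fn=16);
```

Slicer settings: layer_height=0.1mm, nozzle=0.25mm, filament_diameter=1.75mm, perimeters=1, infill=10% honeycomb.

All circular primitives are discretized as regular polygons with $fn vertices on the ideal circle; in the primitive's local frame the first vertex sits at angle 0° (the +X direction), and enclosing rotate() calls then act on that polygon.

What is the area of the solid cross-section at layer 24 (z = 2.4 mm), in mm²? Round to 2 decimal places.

At z = 2.4 mm: the r=10.5 cylinder contributes a regular 16-gon of circumradius 10.5 (area = (16/2)·10.500²·sin(360°/16) = 337.53 mm²). Overall, the cross-section is a single solid region. Net area = 337.53 mm².

337.53 mm²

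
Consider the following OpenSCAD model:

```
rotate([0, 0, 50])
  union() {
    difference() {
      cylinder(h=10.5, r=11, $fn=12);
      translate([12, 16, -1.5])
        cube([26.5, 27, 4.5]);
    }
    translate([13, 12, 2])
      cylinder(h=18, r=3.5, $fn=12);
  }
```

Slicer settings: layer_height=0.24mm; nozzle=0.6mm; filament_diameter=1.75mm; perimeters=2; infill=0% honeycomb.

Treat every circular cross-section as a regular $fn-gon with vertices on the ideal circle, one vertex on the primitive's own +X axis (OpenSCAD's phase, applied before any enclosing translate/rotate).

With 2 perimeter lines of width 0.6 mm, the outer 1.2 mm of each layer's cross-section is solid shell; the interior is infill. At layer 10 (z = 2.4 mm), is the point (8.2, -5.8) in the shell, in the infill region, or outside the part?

shell

At z = 2.4 mm: the cylinder: section is a regular 12-gon, circumradius r=11; the cube at (12, 16) is present — its section is the full 26.5×27 rectangle; After the difference (first − rest): starting from the r=11 cylinder, the 26.5×27 cube at (12, 16) misses the remaining region (no effect) — 1 connected region; the r=3.5 cylinder at (13, 12) contributes a regular 12-gon of circumradius 3.5; Merging all regions: the 2 present regions are separate (no shared area or edge), so areas and boundary lengths simply add and each stays a separate island — 2 connected regions; (whole slice rotated 50° about Z — lengths, areas and connectivity unchanged). Overall, the cross-section has 2 separate islands. Undo the 50° rotation: the query point maps to (0.828, -10.010) in the un-rotated model frame. The nearest boundary edge runs (5.50, -9.53)→(-0.00, -11.00); distance from the point to it = 0.74 mm. (Shell/infill is judged within the island containing the point — the largest one.) The point is inside the cross-section, 0.74 mm from the nearest boundary — within the 1.2 mm shell band (2 × 0.6).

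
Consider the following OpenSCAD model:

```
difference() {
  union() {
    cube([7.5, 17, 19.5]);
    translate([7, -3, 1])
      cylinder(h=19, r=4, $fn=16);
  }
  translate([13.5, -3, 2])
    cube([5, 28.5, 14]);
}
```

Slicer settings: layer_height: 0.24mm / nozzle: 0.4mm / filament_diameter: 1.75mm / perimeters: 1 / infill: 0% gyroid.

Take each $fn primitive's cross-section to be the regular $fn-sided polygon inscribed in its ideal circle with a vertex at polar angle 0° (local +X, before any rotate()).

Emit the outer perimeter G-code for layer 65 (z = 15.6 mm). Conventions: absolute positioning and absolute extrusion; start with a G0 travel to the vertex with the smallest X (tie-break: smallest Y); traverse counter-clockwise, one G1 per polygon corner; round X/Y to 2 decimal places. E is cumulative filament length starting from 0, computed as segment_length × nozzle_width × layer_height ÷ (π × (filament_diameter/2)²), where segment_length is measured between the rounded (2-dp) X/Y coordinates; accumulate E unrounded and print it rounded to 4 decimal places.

At z = 15.6 mm: the cube is present — its section is the full 7.5×17 rectangle; the cylinder at (7, -3): section is a regular 16-gon, circumradius r=4; Taking the union: the regions partially overlap (shared area 2.13 mm²), so overlapping operands fuse into one piece — 1 connected region; the 5×28.5 cube at (13.5, -3) contributes its full rectangle; After the difference (first − rest): starting from that combined region, the 5×28.5 cube at (13.5, -3) misses the remaining region (no effect) — 1 connected region. The outline is a single polygon with 19 vertices. Extrusion per mm of travel: 0.4 × 0.24 / (π × 0.875²) = 0.039912. Accumulating E over each segment gives final E = 2.6619.

G0 X0.00 Y0.00 Z15.60
G1 X4.43 Y0.00 E0.1768
G1 X4.17 Y-0.17 E0.1892
G1 X3.30 Y-1.47 E0.2516
G1 X3.00 Y-3.00 E0.3139
G1 X3.30 Y-4.53 E0.3761
G1 X4.17 Y-5.83 E0.4385
G1 X5.47 Y-6.70 E0.5010
G1 X7.00 Y-7.00 E0.5632
G1 X8.53 Y-6.70 E0.6254
G1 X9.83 Y-5.83 E0.6879
G1 X10.70 Y-4.53 E0.7503
G1 X11.00 Y-3.00 E0.8125
G1 X10.70 Y-1.47 E0.8747
G1 X9.83 Y-0.17 E0.9372
G1 X8.53 Y0.70 E0.9996
G1 X7.50 Y0.90 E1.0415
G1 X7.50 Y17.00 E1.6841
G1 X0.00 Y17.00 E1.9834
G1 X0.00 Y0.00 E2.6619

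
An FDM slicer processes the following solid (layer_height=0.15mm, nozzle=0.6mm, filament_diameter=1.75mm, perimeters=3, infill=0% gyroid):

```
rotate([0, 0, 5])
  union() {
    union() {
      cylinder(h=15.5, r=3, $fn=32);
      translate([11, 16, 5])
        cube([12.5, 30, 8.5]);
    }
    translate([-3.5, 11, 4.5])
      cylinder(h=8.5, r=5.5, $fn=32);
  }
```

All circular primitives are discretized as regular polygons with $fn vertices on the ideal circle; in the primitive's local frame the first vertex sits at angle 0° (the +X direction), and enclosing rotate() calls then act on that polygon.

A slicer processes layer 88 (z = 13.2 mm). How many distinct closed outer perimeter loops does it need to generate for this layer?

At z = 13.2 mm: the r=3 cylinder gives a regular 32-gon of circumradius 3 (constant along its height); the cube at (11, 16) (footprint 12.5×30) is included at this height; Taking the union: the 2 present regions are separate (no shared area or edge), so areas and boundary lengths simply add and each stays a separate island — 2 connected regions; the cylinder at (-3.5, 11) is absent (z outside [4.5, 13]); Merging all regions: only that combined region is present, so the union is just that shape — 2 connected regions; (rotated 5° about Z; rotation is an isometry so areas/perimeters/island counts are preserved). The result has 2 disconnected regions.

2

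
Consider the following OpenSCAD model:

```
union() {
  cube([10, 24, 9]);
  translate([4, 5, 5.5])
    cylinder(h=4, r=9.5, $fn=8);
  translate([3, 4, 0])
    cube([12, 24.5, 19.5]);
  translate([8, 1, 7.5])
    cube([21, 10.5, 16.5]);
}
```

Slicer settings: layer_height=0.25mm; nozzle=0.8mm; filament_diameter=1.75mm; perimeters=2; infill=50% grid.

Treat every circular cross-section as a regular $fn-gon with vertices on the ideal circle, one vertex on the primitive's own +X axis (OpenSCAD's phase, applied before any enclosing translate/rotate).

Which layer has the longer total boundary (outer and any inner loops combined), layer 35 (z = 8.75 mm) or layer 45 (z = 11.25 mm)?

Layer 35 (z = 8.75): the cube is present — its section is the full 10×24 rectangle (perimeter 68.00 mm); the cylinder at (4, 5): section is a regular 8-gon, circumradius r=9.5 (perimeter = 2·8·9.500·sin(180°/8) = 58.17 mm); the cube at (3, 4) (footprint 12×24.5) is included at this height (perimeter 73.00 mm); the cube at (8, 1) is present — its section is the full 21×10.5 rectangle (perimeter 63.00 mm); Taking the union: the regions partially overlap (shared area 357.69 mm²), so the edge portions inside another operand are dropped and the merged outline is re-measured after clipping — boundary = 124.28 mm. So its perimeter = 124.28 mm. Layer 45 (z = 11.25): the cube does not reach this height (z outside [0, 9]); the cylinder at (4, 5) is not intersected at this z (z outside [5.5, 9.5]); the cube at (3, 4) (footprint 12×24.5) is included at this height (perimeter 73.00 mm); the 21×10.5 cube at (8, 1) contributes its full rectangle (perimeter 63.00 mm); Taking the union: the regions partially overlap (shared area 52.50 mm²), so the edge portions inside another operand are dropped and the merged outline is re-measured after clipping — boundary = 107.00 mm. So its perimeter = 107.00 mm. Layer 35 is larger (124.28 vs 107.00 mm).

layer 35 (z = 8.75 mm)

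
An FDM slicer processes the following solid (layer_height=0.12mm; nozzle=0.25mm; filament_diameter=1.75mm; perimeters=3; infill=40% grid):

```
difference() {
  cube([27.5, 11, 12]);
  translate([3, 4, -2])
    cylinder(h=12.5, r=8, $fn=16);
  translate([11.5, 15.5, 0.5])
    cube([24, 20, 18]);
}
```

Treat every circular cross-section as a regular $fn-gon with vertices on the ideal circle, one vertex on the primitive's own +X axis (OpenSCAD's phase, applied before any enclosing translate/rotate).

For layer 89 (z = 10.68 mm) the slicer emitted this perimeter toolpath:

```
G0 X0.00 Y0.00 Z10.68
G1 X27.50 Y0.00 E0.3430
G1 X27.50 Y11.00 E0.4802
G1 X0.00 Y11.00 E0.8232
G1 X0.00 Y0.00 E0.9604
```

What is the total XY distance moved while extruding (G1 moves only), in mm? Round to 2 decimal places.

77.00 mm

Sum the Euclidean lengths of each G1 segment: total = 77.00 mm.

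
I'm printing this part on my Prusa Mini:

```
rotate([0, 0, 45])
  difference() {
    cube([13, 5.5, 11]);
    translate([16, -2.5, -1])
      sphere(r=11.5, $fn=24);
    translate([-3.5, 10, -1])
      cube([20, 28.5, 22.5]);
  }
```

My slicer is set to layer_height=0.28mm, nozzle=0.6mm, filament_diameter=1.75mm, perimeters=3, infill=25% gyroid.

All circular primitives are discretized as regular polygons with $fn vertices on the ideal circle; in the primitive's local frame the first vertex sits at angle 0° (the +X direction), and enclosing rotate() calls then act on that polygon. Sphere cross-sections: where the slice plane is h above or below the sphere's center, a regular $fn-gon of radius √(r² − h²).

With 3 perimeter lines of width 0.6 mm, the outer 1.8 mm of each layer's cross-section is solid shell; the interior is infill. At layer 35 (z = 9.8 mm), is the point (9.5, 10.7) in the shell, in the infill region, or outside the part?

outside

At z = 9.8 mm: the cube is present — its section is the full 13×5.5 rectangle; the r=11.5 sphere at (16, -2.5) contributes a regular 24-gon of circumradius √(11.5²−10.8²) = 3.951; the 20×28.5 cube at (-3.5, 10) contributes its full rectangle; Subtracting the remaining from the first: starting from the 13×5.5 cube, the r=11.5 sphere at (16, -2.5) partially overlaps it — only the 0.00 mm² overlap (of its 48.48 mm²) is removed, clipping the outline; the 20×28.5 cube at (-3.5, 10) misses the remaining region (no effect) — 1 connected region; (rotated 45° about Z; rotation is an isometry so areas/perimeters/island counts are preserved). Overall, the cross-section is a single solid region. Undo the 45° rotation: the query point maps to (14.284, 0.849) in the un-rotated model frame. The nearest boundary edge runs (13.00, 5.50)→(13.00, 0.02); distance from the point to it = 1.28 mm. The point is not inside any of the regions above, so it lies outside the cross-section (1.28 mm from the nearest boundary).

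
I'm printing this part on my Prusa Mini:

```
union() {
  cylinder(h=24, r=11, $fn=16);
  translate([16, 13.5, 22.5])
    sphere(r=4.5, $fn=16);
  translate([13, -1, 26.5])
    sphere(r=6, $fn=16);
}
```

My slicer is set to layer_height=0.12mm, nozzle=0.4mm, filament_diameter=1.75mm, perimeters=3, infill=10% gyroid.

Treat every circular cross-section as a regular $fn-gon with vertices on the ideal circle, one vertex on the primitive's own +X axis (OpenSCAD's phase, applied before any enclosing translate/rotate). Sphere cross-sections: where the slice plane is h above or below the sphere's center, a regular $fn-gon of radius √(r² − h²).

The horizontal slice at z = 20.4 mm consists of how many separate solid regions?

At z = 20.4 mm: the r=11 cylinder gives a regular 16-gon of circumradius 11 (constant along its height); the sphere at (16, 13.5): section is a regular 16-gon, circumradius = √(r²−h²) = √(4.5²−2.1²) = 3.980; the sphere at (13, -1) is not intersected at this z (|z−center|=6.100 > r=6); Merging all regions: the 2 present regions are separate (no shared area or edge), so areas and boundary lengths simply add and each stays a separate island — 2 connected regions. The result has 2 disconnected regions.

2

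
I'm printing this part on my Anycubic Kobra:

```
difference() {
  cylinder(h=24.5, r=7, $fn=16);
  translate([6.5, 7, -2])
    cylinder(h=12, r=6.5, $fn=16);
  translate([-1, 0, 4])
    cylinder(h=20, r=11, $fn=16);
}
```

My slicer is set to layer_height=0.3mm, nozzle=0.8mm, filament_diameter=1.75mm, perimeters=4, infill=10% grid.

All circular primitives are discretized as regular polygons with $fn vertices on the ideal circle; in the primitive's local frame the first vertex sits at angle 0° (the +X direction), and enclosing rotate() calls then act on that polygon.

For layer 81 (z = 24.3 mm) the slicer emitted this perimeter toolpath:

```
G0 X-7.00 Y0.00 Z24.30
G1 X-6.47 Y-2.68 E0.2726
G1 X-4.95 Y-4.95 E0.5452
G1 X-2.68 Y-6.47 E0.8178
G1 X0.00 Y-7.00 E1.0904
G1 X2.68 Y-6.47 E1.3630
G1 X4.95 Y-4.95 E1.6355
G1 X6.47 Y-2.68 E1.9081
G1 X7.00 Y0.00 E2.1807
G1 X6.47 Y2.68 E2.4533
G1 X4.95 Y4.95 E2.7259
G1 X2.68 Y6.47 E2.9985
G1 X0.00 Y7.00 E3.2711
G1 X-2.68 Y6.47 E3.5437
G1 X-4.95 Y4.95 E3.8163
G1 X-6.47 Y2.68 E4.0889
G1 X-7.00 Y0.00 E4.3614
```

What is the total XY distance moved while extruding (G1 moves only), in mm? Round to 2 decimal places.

43.71 mm

Sum the Euclidean lengths of each G1 segment: total = 43.71 mm.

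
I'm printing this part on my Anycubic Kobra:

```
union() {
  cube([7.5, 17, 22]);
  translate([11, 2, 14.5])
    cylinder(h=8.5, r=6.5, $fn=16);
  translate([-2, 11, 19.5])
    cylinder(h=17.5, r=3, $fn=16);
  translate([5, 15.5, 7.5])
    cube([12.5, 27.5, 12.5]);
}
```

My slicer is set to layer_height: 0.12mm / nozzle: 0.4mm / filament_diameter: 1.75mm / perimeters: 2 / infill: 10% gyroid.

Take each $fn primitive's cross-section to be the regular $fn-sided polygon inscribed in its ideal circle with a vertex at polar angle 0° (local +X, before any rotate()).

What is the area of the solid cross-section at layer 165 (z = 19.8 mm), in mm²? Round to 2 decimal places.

At z = 19.8 mm: the cube is present — its section is the full 7.5×17 rectangle (area 127.50 mm²); the cylinder at (11, 2): section is a regular 16-gon, circumradius r=6.5 (area = (16/2)·6.500²·sin(360°/16) = 129.35 mm²); the r=3 cylinder at (-2, 11) gives a regular 16-gon of circumradius 3 (constant along its height) (area = (16/2)·3.000²·sin(360°/16) = 27.55 mm²); the 12.5×27.5 cube at (5, 15.5) contributes its full rectangle (area 343.75 mm²); Taking the union: the regions partially overlap — summed areas 628.15 mm² minus the doubly-counted overlap 23.31 mm² gives 604.84 mm² — area = 604.84 mm². Overall, the cross-section is a single solid region. Net area = 604.84 mm².

604.84 mm²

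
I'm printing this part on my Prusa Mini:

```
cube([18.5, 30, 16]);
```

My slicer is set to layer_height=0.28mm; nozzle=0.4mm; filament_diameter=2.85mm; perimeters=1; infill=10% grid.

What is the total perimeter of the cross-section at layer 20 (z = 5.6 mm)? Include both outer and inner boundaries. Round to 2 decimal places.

At z = 5.6 mm: the cube (footprint 18.5×30) is included at this height (perimeter 97.00 mm). Overall, the cross-section is a single solid region. Total boundary length (outer) = 97.00 mm.

97.00 mm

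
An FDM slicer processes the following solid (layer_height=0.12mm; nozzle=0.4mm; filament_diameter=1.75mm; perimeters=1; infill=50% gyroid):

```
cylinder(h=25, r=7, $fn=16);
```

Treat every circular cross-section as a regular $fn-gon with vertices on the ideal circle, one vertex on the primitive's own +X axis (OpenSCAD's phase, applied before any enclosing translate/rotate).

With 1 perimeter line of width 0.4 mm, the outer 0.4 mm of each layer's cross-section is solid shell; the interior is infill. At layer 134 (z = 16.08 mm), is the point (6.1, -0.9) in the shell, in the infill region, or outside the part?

At z = 16.08 mm: the r=7 cylinder gives a regular 16-gon of circumradius 7 (constant along its height). Overall, the cross-section is a single solid region. The nearest boundary edge runs (6.47, -2.68)→(7.00, 0.00); distance from the point to it = 0.71 mm. The point is inside the cross-section and 0.71 mm from the nearest boundary — more than the 0.4 mm shell width (1 × 0.4), so it's in the infill interior.

infill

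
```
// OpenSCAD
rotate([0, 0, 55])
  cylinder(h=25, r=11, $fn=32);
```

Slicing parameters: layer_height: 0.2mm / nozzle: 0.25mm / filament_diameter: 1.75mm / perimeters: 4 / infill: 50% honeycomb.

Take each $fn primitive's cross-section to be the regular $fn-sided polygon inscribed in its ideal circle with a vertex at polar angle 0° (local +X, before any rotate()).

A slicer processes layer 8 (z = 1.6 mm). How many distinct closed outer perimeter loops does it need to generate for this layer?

1

At z = 1.6 mm: the cylinder: section is a regular 32-gon, circumradius r=11; (rotated 55° about Z; rotation is an isometry so areas/perimeters/island counts are preserved). The result has 1 disconnected region.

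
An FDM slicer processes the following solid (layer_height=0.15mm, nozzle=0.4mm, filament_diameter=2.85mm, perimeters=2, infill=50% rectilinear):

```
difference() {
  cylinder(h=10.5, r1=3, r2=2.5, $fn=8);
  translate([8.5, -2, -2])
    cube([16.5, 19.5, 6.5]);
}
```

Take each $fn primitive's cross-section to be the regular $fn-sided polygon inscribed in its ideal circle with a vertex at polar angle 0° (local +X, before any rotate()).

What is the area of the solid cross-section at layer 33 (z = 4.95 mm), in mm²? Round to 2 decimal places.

21.61 mm²

At z = 4.95 mm: the cone contributes a regular 8-gon of circumradius 2.764 (interpolated between r1=3 and r2=2.5 at t=0.471) (area = (8/2)·2.764²·sin(360°/8) = 21.61 mm²); the cube at (8.5, -2) is absent (z outside [-2, 4.5]); Subtracting the remaining from the first: none of the subtracted shapes is present at this height, so the cone is unchanged — area = 21.61 mm². Overall, the cross-section is a single solid region. Net area = 21.61 mm².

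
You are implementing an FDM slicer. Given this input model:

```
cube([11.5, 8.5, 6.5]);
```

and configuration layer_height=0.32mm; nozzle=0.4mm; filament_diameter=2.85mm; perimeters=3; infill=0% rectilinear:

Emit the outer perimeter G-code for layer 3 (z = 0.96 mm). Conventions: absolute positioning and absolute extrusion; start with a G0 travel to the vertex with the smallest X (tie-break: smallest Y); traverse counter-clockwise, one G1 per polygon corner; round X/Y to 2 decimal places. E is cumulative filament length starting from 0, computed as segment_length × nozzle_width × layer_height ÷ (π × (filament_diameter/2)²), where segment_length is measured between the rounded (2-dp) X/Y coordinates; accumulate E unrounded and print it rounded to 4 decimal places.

G0 X0.00 Y0.00 Z0.96
G1 X11.50 Y0.00 E0.2307
G1 X11.50 Y8.50 E0.4013
G1 X0.00 Y8.50 E0.6320
G1 X0.00 Y0.00 E0.8026

At z = 0.96 mm: the cube is present — its section is the full 11.5×8.5 rectangle. The outline is a single polygon with 4 vertices. Extrusion per mm of travel: 0.4 × 0.32 / (π × 1.425²) = 0.020065. Accumulating E over each segment gives final E = 0.8026.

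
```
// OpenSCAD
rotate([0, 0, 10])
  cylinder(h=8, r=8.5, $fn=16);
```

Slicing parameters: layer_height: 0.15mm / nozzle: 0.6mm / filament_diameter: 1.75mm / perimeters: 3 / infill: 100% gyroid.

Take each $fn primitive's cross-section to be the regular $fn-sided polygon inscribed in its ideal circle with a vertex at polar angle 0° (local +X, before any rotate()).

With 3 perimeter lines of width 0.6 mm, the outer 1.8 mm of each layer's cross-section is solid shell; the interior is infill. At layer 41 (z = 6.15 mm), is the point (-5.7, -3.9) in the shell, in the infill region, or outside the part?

shell

At z = 6.15 mm: the cylinder: section is a regular 16-gon, circumradius r=8.5; (rotated 10° about Z; rotation is an isometry so areas/perimeters/island counts are preserved). Overall, the cross-section is a single solid region. Undo the 10° rotation: the query point maps to (-6.291, -2.851) in the un-rotated model frame. The nearest boundary edge runs (-7.85, -3.25)→(-6.01, -6.01); distance from the point to it = 1.52 mm. The point is inside the cross-section, 1.52 mm from the nearest boundary — within the 1.8 mm shell band (3 × 0.6).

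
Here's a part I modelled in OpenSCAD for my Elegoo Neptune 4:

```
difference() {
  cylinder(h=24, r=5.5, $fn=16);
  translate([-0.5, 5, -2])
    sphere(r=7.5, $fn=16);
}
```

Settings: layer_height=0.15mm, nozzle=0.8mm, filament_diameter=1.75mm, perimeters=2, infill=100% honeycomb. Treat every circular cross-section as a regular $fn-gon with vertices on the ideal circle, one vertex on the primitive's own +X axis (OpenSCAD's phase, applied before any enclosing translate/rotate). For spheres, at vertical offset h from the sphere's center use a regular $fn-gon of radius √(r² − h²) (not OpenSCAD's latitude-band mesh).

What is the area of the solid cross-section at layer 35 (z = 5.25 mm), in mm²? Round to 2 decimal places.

At z = 5.25 mm: the cylinder: section is a regular 16-gon, circumradius r=5.5 (area = (16/2)·5.500²·sin(360°/16) = 92.61 mm²); the sphere at (-0.5, 5): section is a regular 16-gon, circumradius = √(r²−h²) = √(7.5²−7.25²) = 1.920 (area = (16/2)·1.920²·sin(360°/16) = 11.29 mm²); Subtracting the remaining from the first: starting from the r=5.5 cylinder (92.61 mm²), the r=7.5 sphere at (-0.5, 5) partially overlaps it — only the 6.75 mm² overlap (of its 11.29 mm²) is removed, clipping the outline — area = 85.85 mm². Overall, the cross-section is a single solid region. Net area = 85.85 mm².

85.85 mm²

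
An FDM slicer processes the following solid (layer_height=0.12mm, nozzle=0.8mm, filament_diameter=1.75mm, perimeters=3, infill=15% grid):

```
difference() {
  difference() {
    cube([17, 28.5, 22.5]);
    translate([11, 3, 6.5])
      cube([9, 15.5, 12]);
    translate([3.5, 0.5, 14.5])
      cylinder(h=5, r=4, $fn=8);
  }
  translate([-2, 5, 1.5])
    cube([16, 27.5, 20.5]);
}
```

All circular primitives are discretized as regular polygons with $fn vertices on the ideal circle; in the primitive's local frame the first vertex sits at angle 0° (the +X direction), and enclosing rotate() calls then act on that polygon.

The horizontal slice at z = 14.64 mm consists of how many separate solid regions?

At z = 14.64 mm: the cube (footprint 17×28.5) is included at this height; the 9×15.5 cube at (11, 3) contributes its full rectangle; the cylinder at (3.5, 0.5): section is a regular 8-gon, circumradius r=4; After the difference (first − rest): starting from the 17×28.5 cube, the 9×15.5 cube at (11, 3) partially overlaps it — only the 93.00 mm² overlap (of its 139.50 mm²) is removed, clipping the outline; the r=4 cylinder at (3.5, 0.5) partially overlaps it — only the 26.02 mm² overlap (of its 45.25 mm²) is removed, clipping the outline — 1 connected region; the cube at (-2, 5) (footprint 16×27.5) is included at this height; Taking the first minus the rest: starting from that combined region, the 16×27.5 cube at (-2, 5) partially overlaps it — only the 288.50 mm² overlap (of its 440.00 mm²) is removed, clipping the outline — 2 connected regions. The result has 2 disconnected regions.

2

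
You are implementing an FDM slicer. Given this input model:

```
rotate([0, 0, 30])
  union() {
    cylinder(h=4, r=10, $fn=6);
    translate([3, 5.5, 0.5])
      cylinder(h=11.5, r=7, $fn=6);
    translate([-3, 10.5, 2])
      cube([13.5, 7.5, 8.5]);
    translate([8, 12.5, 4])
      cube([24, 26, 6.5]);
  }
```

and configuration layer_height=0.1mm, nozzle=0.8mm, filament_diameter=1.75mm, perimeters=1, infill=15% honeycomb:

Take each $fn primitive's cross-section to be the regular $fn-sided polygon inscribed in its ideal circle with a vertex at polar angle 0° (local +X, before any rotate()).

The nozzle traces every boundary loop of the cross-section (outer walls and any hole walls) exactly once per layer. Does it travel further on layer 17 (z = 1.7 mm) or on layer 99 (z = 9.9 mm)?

Layer 17 (z = 1.7): the r=10 cylinder gives a regular 6-gon of circumradius 10 (constant along its height) (perimeter = 2·6·10.000·sin(180°/6) = 60.00 mm); the r=7 cylinder at (3, 5.5) gives a regular 6-gon of circumradius 7 (constant along its height) (perimeter = 2·6·7.000·sin(180°/6) = 42.00 mm); the cube at (-3, 10.5) is not intersected at this z (z outside [2, 10.5]); the cube at (8, 12.5) does not reach this height (z outside [4, 10.5]); Taking the union: the regions partially overlap (shared area 87.73 mm²), so the edge portions inside another operand are dropped and the merged outline is re-measured after clipping — boundary = 66.53 mm; (whole slice rotated 30° about Z — lengths, areas and connectivity unchanged). So its perimeter = 66.53 mm. Layer 99 (z = 9.9): the cylinder does not reach this height (z outside [0, 4]); the r=7 cylinder at (3, 5.5) contributes a regular 6-gon of circumradius 7 (perimeter = 2·6·7.000·sin(180°/6) = 42.00 mm); the 13.5×7.5 cube at (-3, 10.5) contributes its full rectangle (perimeter 42.00 mm); the cube at (8, 12.5) is present — its section is the full 24×26 rectangle (perimeter 100.00 mm); Combining (union): the regions partially overlap (shared area 21.84 mm²), so the edge portions inside another operand are dropped and the merged outline is re-measured after clipping — boundary = 150.32 mm; (rotated 30° about Z; rotation is an isometry so areas/perimeters/island counts are preserved). So its perimeter = 150.32 mm. Layer 99 is larger (150.32 vs 66.53 mm).

layer 99 (z = 9.9 mm)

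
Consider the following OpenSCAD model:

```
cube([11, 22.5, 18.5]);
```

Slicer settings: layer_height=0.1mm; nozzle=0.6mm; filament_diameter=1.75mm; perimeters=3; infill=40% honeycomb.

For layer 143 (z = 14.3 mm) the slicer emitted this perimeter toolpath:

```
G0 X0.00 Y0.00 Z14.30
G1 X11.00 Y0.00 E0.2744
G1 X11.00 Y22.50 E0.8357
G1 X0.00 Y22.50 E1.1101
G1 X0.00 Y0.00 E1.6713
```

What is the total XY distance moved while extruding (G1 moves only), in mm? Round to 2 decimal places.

Sum the Euclidean lengths of each G1 segment: total = 67.00 mm.

67.00 mm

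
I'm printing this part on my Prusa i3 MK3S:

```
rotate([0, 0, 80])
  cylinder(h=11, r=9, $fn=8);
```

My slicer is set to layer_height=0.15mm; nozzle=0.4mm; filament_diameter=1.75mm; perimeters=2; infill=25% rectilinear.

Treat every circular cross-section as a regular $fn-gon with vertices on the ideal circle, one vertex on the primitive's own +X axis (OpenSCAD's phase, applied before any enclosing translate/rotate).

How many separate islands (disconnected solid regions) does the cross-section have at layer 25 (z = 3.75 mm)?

At z = 3.75 mm: the r=9 cylinder gives a regular 8-gon of circumradius 9 (constant along its height); (whole slice rotated 80° about Z — lengths, areas and connectivity unchanged). Overall, the cross-section is a single solid region. Island count = 1.

1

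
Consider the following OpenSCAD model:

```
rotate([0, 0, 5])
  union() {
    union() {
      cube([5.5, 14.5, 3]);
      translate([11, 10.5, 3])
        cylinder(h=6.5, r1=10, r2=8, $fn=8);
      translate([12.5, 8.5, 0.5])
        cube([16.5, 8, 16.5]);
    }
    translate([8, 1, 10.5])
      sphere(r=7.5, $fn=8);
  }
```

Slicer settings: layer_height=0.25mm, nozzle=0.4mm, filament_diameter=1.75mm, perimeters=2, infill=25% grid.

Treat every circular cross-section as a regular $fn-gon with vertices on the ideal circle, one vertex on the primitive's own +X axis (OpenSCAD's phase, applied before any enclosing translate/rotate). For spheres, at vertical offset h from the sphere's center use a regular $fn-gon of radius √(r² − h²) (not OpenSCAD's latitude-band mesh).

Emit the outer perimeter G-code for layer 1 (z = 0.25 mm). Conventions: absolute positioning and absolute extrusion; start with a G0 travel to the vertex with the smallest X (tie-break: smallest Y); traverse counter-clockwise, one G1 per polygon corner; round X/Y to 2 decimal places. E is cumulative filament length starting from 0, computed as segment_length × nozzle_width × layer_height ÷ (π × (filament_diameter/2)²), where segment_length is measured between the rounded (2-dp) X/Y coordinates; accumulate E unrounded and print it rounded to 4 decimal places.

At z = 0.25 mm: the cube (footprint 5.5×14.5) is included at this height; the cone at (11, 10.5) is not intersected at this z (z outside [3, 9.5]); the cube at (12.5, 8.5) is absent (z outside [0.5, 17]); Taking the union: only the 5.5×14.5 cube is present, so the union is just that shape — 1 connected region; the sphere at (8, 1) is absent (|z−center|=10.250 > r=7.5); Merging all regions: only that combined region is present, so the union is just that shape — 1 connected region; (whole slice rotated 5° about Z — lengths, areas and connectivity unchanged). The outline is a single polygon with 4 vertices. Extrusion per mm of travel: 0.4 × 0.25 / (π × 0.875²) = 0.041575. Accumulating E over each segment gives final E = 1.6627.

G0 X-1.26 Y14.44 Z0.25
G1 X0.00 Y0.00 E0.6026
G1 X5.48 Y0.48 E0.8313
G1 X4.22 Y14.92 E1.4340
G1 X-1.26 Y14.44 E1.6627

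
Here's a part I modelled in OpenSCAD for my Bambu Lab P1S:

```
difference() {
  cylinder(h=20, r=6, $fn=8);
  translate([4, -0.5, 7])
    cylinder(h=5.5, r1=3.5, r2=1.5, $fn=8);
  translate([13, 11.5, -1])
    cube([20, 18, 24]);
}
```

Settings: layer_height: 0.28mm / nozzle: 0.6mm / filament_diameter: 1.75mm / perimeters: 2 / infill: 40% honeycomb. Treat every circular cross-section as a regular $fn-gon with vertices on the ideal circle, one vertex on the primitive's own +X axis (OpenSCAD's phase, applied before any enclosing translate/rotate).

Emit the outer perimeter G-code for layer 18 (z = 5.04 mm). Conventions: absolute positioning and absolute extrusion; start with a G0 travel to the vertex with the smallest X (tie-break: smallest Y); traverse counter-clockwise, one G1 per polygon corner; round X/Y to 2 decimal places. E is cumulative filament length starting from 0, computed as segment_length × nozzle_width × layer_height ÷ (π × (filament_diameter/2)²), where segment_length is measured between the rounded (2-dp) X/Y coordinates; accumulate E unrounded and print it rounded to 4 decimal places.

G0 X-6.00 Y0.00 Z5.04
G1 X-4.24 Y-4.24 E0.3206
G1 X0.00 Y-6.00 E0.6413
G1 X4.24 Y-4.24 E0.9619
G1 X6.00 Y0.00 E1.2826
G1 X4.24 Y4.24 E1.6032
G1 X0.00 Y6.00 E1.9239
G1 X-4.24 Y4.24 E2.2445
G1 X-6.00 Y0.00 E2.5652

At z = 5.04 mm: the r=6 cylinder contributes a regular 8-gon of circumradius 6; the cone at (4, -0.5) does not reach this height (z outside [7, 12.5]); the 20×18 cube at (13, 11.5) contributes its full rectangle; Taking the first minus the rest: starting from the r=6 cylinder, the 20×18 cube at (13, 11.5) misses the remaining region (no effect) — 1 connected region. The outline is a single polygon with 8 vertices. Extrusion per mm of travel: 0.6 × 0.28 / (π × 0.875²) = 0.069846. Accumulating E over each segment gives final E = 2.5652.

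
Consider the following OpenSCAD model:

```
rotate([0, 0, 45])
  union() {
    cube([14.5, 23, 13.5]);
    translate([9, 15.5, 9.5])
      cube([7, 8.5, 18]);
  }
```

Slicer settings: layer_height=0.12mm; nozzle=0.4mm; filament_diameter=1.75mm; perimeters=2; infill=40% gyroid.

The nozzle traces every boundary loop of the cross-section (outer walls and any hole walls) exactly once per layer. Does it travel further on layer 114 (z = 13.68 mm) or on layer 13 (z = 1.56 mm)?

Layer 114 (z = 13.68): the cube is not intersected at this z (z outside [0, 13.5]); the 7×8.5 cube at (9, 15.5) contributes its full rectangle (perimeter 31.00 mm); Combining (union): only the 7×8.5 cube at (9, 15.5) is present, so the union is just that shape — boundary = 31.00 mm; (whole slice rotated 45° about Z — lengths, areas and connectivity unchanged). So its perimeter = 31.00 mm. Layer 13 (z = 1.56): the 14.5×23 cube contributes its full rectangle (perimeter 75.00 mm); the cube at (9, 15.5) is not intersected at this z (z outside [9.5, 27.5]); Combining (union): only the 14.5×23 cube is present, so the union is just that shape — boundary = 75.00 mm; (rotated 45° about Z; rotation is an isometry so areas/perimeters/island counts are preserved). So its perimeter = 75.00 mm. Layer 13 is larger (75.00 vs 31.00 mm).

layer 13 (z = 1.56 mm)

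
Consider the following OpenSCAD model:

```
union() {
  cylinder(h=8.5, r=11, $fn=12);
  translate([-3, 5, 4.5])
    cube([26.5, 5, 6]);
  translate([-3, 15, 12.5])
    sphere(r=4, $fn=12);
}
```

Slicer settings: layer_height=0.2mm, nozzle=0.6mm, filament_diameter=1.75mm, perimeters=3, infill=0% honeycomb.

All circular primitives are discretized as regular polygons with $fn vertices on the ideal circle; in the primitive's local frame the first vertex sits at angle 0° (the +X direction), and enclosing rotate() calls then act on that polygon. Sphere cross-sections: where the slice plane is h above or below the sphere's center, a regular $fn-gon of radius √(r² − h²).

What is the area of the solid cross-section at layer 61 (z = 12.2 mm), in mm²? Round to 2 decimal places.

At z = 12.2 mm: the cylinder does not reach this height (z outside [0, 8.5]); the cube at (-3, 5) is not intersected at this z (z outside [4.5, 10.5]); the r=4 sphere at (-3, 15) slices to a regular 12-gon of circumradius 3.989 (√(r²−h²) with h=0.3 from center) (area = (12/2)·3.989²·sin(360°/12) = 47.73 mm²); Combining (union): only the r=4 sphere at (-3, 15) is present, so the union is just that shape — area = 47.73 mm². Overall, the cross-section is a single solid region. Net area = 47.73 mm².

47.73 mm²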